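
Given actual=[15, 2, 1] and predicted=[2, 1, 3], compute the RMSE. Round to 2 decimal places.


MSE = 58.0000. RMSE = sqrt(58.0000) = 7.62.

7.62


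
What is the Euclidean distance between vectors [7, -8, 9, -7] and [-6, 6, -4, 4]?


d = sqrt(sum of squared differences). (7--6)^2=169, (-8-6)^2=196, (9--4)^2=169, (-7-4)^2=121. Sum = 655.

sqrt(655)


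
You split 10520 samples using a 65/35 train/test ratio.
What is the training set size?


Test set = 10520 * 35% = 3682. Training set = 10520 - 3682 = 6838.

6838


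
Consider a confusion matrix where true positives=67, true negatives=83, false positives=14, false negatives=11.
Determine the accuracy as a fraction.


Accuracy = (TP + TN) / (TP + TN + FP + FN) = (67 + 83) / 175 = 6/7.

6/7


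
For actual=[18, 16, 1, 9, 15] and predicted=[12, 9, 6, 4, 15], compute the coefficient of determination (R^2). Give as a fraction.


Mean(y) = 59/5. SS_res = 135. SS_tot = 954/5. R^2 = 1 - 135/(954/5) = 31/106.

31/106


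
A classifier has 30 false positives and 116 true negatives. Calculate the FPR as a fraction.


FPR = FP / (FP + TN) = 30 / 146 = 15/73.

15/73


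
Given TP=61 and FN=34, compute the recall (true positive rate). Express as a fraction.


Recall = TP / (TP + FN) = 61 / 95 = 61/95.

61/95


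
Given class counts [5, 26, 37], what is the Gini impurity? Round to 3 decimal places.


Total = 68. Proportions: 5/68, 26/68, 37/68. sum(p_i^2) = 0.4477. Gini = 1 - 0.4477 = 0.5523, which rounds to 0.552.

0.552


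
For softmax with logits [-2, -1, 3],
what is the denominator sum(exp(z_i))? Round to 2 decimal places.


Denom = e^-2=0.1353 + e^-1=0.3679 + e^3=20.0855. Sum = 20.5887, which rounds to 20.59.

20.59


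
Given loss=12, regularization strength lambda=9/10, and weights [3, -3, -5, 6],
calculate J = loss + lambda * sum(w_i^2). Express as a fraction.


L2 sq norm = sum(w^2) = 79. J = 12 + 9/10 * 79 = 831/10.

831/10


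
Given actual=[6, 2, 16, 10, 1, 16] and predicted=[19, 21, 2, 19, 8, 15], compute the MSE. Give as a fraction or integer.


MSE = (1/6) * ((6-19)^2=169 + (2-21)^2=361 + (16-2)^2=196 + (10-19)^2=81 + (1-8)^2=49 + (16-15)^2=1). Sum = 857. MSE = 857/6.

857/6


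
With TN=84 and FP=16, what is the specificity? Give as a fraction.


Specificity = TN / (TN + FP) = 84 / 100 = 21/25.

21/25


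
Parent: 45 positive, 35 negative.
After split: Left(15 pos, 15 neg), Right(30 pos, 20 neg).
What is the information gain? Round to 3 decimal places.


H(parent) = 0.9887. H(left) = 1.0000, H(right) = 0.9710. Weighted = (30/80)*1.0000 + (50/80)*0.9710 = 0.9819. IG = 0.9887 - 0.9819 = 0.0068, which rounds to 0.007.

0.007


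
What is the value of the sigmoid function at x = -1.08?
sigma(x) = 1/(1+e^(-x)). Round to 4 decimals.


sigma(-1.08) = 1/(1+e^(1.08)) = 1/(1+2.944680) = 1/3.944680 = 0.2535.

0.2535


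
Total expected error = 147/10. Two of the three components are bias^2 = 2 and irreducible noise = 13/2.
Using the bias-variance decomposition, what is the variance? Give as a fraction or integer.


Total error = bias^2 + variance + irreducible noise. So variance = 147/10 - 2 - 13/2 = 31/5.

31/5


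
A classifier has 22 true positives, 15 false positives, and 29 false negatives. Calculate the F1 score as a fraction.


Precision = 22/37 = 22/37. Recall = 22/51 = 22/51. F1 = 2*P*R/(P+R) = 1/2.

1/2


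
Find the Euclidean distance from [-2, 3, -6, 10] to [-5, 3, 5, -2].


d = sqrt(sum of squared differences). (-2--5)^2=9, (3-3)^2=0, (-6-5)^2=121, (10--2)^2=144. Sum = 274.

sqrt(274)


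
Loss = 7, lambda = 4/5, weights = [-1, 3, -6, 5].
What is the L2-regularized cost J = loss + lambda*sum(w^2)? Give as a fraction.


L2 sq norm = sum(w^2) = 71. J = 7 + 4/5 * 71 = 319/5.

319/5


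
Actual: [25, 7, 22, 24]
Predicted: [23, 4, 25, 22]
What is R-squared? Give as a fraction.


Mean(y) = 39/2. SS_res = 26. SS_tot = 213. R^2 = 1 - 26/(213) = 187/213.

187/213


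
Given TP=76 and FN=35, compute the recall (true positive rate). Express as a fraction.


Recall = TP / (TP + FN) = 76 / 111 = 76/111.

76/111


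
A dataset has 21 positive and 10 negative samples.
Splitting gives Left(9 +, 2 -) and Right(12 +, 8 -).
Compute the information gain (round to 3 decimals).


H(parent) = 0.9072. H(left) = 0.6840, H(right) = 0.9710. Weighted = (11/31)*0.6840 + (20/31)*0.9710 = 0.8692. IG = 0.9072 - 0.8692 = 0.0380, which rounds to 0.038.

0.038


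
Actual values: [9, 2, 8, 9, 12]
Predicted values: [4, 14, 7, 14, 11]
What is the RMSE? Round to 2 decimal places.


MSE = 39.2000. RMSE = sqrt(39.2000) = 6.26.

6.26


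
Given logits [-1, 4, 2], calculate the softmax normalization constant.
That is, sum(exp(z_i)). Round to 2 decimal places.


Denom = e^-1=0.3679 + e^4=54.5982 + e^2=7.3891. Sum = 62.3552, which rounds to 62.36.

62.36


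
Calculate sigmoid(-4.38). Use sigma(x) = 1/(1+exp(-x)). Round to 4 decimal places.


sigma(-4.38) = 1/(1+e^(4.38)) = 1/(1+79.838033) = 1/80.838033 = 0.0124.

0.0124


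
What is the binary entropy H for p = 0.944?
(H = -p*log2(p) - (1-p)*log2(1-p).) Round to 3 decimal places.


H = -0.944*log2(0.944) - 0.056*log2(0.056) = 0.311.

0.311


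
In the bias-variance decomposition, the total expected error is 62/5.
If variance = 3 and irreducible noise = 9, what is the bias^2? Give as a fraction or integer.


Total error = bias^2 + variance + irreducible noise. So bias^2 = 62/5 - 3 - 9 = 2/5.

2/5


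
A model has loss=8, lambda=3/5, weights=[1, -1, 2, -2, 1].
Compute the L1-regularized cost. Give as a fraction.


L1 norm = sum(|w|) = 7. J = 8 + 3/5 * 7 = 61/5.

61/5


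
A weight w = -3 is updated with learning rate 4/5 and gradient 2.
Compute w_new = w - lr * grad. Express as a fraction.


w_new = -3 - 4/5 * 2 = -3 - 8/5 = -23/5.

-23/5


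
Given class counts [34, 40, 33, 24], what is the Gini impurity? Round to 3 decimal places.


Total = 131. Proportions: 34/131, 40/131, 33/131, 24/131. sum(p_i^2) = 0.2576. Gini = 1 - 0.2576 = 0.7424, which rounds to 0.742.

0.742


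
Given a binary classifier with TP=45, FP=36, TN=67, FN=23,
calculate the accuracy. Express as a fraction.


Accuracy = (TP + TN) / (TP + TN + FP + FN) = (45 + 67) / 171 = 112/171.

112/171


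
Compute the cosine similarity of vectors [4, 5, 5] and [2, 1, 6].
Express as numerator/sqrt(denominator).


dot = 43. |a|^2 = 66, |b|^2 = 41. cos = 43/sqrt(2706).

43/sqrt(2706)


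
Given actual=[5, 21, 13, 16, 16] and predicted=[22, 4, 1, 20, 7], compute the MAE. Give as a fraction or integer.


MAE = (1/5) * (|5-22|=17 + |21-4|=17 + |13-1|=12 + |16-20|=4 + |16-7|=9). Sum = 59. MAE = 59/5.

59/5


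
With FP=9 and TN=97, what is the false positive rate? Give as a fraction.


FPR = FP / (FP + TN) = 9 / 106 = 9/106.

9/106


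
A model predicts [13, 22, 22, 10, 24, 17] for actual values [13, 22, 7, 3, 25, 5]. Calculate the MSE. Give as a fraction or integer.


MSE = (1/6) * ((13-13)^2=0 + (22-22)^2=0 + (7-22)^2=225 + (3-10)^2=49 + (25-24)^2=1 + (5-17)^2=144). Sum = 419. MSE = 419/6.

419/6


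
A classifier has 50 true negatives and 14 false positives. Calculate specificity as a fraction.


Specificity = TN / (TN + FP) = 50 / 64 = 25/32.

25/32


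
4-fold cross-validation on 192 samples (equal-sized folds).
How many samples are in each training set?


Each validation fold has 192/4 = 48 samples. Training set = 192 - 48 = 144.

144


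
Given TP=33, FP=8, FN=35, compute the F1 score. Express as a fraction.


Precision = 33/41 = 33/41. Recall = 33/68 = 33/68. F1 = 2*P*R/(P+R) = 66/109.

66/109


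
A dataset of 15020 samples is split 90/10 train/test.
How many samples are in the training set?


Test set = 15020 * 10% = 1502. Training set = 15020 - 1502 = 13518.

13518


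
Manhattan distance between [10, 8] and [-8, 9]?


d = sum of absolute differences: |10--8|=18 + |8-9|=1 = 19.

19


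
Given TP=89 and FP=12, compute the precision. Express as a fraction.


Precision = TP / (TP + FP) = 89 / 101 = 89/101.

89/101


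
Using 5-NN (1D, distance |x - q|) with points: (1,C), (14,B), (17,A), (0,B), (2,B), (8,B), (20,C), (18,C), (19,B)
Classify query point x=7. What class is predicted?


Distances: |1-7|=6, |14-7|=7, |17-7|=10, |0-7|=7, |2-7|=5, |8-7|=1, |20-7|=13, |18-7|=11, |19-7|=12. 5 nearest: (8,B), (2,B), (1,C), (14,B), (0,B). Counts: {'B': 4, 'C': 1}. Majority class: B.

B


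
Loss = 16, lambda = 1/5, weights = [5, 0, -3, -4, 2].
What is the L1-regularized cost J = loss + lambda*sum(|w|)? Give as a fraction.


L1 norm = sum(|w|) = 14. J = 16 + 1/5 * 14 = 94/5.

94/5


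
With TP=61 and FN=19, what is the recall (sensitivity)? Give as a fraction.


Recall = TP / (TP + FN) = 61 / 80 = 61/80.

61/80


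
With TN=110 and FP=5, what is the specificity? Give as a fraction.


Specificity = TN / (TN + FP) = 110 / 115 = 22/23.

22/23


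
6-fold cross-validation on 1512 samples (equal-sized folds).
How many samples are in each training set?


Each validation fold has 1512/6 = 252 samples. Training set = 1512 - 252 = 1260.

1260


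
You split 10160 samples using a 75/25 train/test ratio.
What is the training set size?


Test set = 10160 * 25% = 2540. Training set = 10160 - 2540 = 7620.

7620


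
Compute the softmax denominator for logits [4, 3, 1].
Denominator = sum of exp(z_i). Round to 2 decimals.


Denom = e^4=54.5982 + e^3=20.0855 + e^1=2.7183. Sum = 77.4020, which rounds to 77.40.

77.40


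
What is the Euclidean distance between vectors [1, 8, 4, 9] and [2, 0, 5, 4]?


d = sqrt(sum of squared differences). (1-2)^2=1, (8-0)^2=64, (4-5)^2=1, (9-4)^2=25. Sum = 91.

sqrt(91)


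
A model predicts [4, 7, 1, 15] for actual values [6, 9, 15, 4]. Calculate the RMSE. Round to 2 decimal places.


MSE = 81.2500. RMSE = sqrt(81.2500) = 9.01.

9.01


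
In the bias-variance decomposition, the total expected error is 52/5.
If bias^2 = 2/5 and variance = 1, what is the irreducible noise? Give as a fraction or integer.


Total error = bias^2 + variance + irreducible noise. So irreducible noise = 52/5 - 2/5 - 1 = 9.

9


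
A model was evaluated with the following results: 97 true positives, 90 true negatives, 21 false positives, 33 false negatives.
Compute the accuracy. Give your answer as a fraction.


Accuracy = (TP + TN) / (TP + TN + FP + FN) = (97 + 90) / 241 = 187/241.

187/241


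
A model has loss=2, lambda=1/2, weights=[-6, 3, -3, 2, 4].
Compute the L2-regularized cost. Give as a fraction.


L2 sq norm = sum(w^2) = 74. J = 2 + 1/2 * 74 = 39.

39


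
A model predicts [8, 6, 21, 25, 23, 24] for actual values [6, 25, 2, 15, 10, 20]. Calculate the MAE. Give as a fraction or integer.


MAE = (1/6) * (|6-8|=2 + |25-6|=19 + |2-21|=19 + |15-25|=10 + |10-23|=13 + |20-24|=4). Sum = 67. MAE = 67/6.

67/6


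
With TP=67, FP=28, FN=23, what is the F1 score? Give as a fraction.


Precision = 67/95 = 67/95. Recall = 67/90 = 67/90. F1 = 2*P*R/(P+R) = 134/185.

134/185


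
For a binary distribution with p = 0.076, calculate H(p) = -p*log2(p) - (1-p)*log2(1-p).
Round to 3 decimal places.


H = -0.076*log2(0.076) - 0.924*log2(0.924) = 0.388.

0.388


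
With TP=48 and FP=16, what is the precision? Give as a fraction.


Precision = TP / (TP + FP) = 48 / 64 = 3/4.

3/4


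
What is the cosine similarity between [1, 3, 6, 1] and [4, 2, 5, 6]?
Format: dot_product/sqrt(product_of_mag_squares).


dot = 46. |a|^2 = 47, |b|^2 = 81. cos = 46/sqrt(3807).

46/sqrt(3807)


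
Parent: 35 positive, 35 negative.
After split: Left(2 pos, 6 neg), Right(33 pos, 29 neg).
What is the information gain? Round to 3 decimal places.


H(parent) = 1.0000. H(left) = 0.8113, H(right) = 0.9970. Weighted = (8/70)*0.8113 + (62/70)*0.9970 = 0.9758. IG = 1.0000 - 0.9758 = 0.0242, which rounds to 0.024.

0.024


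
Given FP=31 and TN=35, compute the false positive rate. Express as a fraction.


FPR = FP / (FP + TN) = 31 / 66 = 31/66.

31/66


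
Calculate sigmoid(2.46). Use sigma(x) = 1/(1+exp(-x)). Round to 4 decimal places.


sigma(2.46) = 1/(1+e^(-2.46)) = 1/(1+0.085435) = 1/1.085435 = 0.9213.

0.9213


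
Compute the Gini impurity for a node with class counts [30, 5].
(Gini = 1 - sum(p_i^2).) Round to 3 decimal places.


Total = 35. Proportions: 30/35, 5/35. sum(p_i^2) = 0.7551. Gini = 1 - 0.7551 = 0.2449, which rounds to 0.245.

0.245


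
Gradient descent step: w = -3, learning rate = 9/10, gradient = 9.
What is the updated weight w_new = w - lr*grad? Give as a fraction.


w_new = -3 - 9/10 * 9 = -3 - 81/10 = -111/10.

-111/10


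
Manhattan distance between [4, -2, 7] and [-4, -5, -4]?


d = sum of absolute differences: |4--4|=8 + |-2--5|=3 + |7--4|=11 = 22.

22


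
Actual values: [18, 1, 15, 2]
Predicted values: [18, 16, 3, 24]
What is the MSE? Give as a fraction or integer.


MSE = (1/4) * ((18-18)^2=0 + (1-16)^2=225 + (15-3)^2=144 + (2-24)^2=484). Sum = 853. MSE = 853/4.

853/4


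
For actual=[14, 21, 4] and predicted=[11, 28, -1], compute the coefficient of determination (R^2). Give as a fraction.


Mean(y) = 13. SS_res = 83. SS_tot = 146. R^2 = 1 - 83/(146) = 63/146.

63/146


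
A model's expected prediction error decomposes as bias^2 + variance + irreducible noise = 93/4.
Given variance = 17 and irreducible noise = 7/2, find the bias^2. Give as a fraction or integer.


Total error = bias^2 + variance + irreducible noise. So bias^2 = 93/4 - 17 - 7/2 = 11/4.

11/4


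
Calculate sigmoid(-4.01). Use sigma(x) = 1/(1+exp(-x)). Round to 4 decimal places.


sigma(-4.01) = 1/(1+e^(4.01)) = 1/(1+55.146871) = 1/56.146871 = 0.0178.

0.0178


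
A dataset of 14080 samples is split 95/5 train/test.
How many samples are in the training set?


Test set = 14080 * 5% = 704. Training set = 14080 - 704 = 13376.

13376


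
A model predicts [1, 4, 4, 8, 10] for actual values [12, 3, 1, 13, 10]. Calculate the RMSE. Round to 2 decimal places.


MSE = 31.2000. RMSE = sqrt(31.2000) = 5.59.

5.59


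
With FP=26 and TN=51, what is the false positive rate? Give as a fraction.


FPR = FP / (FP + TN) = 26 / 77 = 26/77.

26/77


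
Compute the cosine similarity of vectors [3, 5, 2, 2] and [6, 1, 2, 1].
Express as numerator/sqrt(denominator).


dot = 29. |a|^2 = 42, |b|^2 = 42. cos = 29/sqrt(1764).

29/sqrt(1764)


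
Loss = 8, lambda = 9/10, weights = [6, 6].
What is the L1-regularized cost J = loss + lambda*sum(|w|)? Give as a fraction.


L1 norm = sum(|w|) = 12. J = 8 + 9/10 * 12 = 94/5.

94/5


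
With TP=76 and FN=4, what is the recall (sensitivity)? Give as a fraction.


Recall = TP / (TP + FN) = 76 / 80 = 19/20.

19/20


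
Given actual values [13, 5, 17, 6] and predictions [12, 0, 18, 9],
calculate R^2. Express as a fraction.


Mean(y) = 41/4. SS_res = 36. SS_tot = 395/4. R^2 = 1 - 36/(395/4) = 251/395.

251/395


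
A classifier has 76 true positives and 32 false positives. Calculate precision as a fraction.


Precision = TP / (TP + FP) = 76 / 108 = 19/27.

19/27


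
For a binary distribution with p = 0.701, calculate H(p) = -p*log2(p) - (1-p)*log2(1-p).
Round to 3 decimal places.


H = -0.701*log2(0.701) - 0.299*log2(0.299) = 0.880.

0.880


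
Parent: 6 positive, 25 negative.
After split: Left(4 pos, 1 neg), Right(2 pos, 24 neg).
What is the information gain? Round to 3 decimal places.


H(parent) = 0.7088. H(left) = 0.7219, H(right) = 0.3912. Weighted = (5/31)*0.7219 + (26/31)*0.3912 = 0.4445. IG = 0.7088 - 0.4445 = 0.2643, which rounds to 0.264.

0.264


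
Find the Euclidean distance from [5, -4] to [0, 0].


d = sqrt(sum of squared differences). (5-0)^2=25, (-4-0)^2=16. Sum = 41.

sqrt(41)


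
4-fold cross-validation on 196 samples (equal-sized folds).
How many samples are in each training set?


Each validation fold has 196/4 = 49 samples. Training set = 196 - 49 = 147.

147


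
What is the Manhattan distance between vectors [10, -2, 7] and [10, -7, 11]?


d = sum of absolute differences: |10-10|=0 + |-2--7|=5 + |7-11|=4 = 9.

9


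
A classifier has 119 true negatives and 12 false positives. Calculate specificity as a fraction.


Specificity = TN / (TN + FP) = 119 / 131 = 119/131.

119/131


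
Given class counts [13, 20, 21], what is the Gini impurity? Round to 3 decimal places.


Total = 54. Proportions: 13/54, 20/54, 21/54. sum(p_i^2) = 0.3464. Gini = 1 - 0.3464 = 0.6536, which rounds to 0.654.

0.654


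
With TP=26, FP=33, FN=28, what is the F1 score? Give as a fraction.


Precision = 26/59 = 26/59. Recall = 26/54 = 13/27. F1 = 2*P*R/(P+R) = 52/113.

52/113


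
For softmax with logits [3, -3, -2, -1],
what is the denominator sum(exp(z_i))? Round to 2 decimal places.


Denom = e^3=20.0855 + e^-3=0.0498 + e^-2=0.1353 + e^-1=0.3679. Sum = 20.6385, which rounds to 20.64.

20.64


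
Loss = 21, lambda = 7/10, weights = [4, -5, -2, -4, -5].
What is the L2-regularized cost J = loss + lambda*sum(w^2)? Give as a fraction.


L2 sq norm = sum(w^2) = 86. J = 21 + 7/10 * 86 = 406/5.

406/5


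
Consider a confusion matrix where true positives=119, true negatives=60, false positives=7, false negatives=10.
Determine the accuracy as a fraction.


Accuracy = (TP + TN) / (TP + TN + FP + FN) = (119 + 60) / 196 = 179/196.

179/196


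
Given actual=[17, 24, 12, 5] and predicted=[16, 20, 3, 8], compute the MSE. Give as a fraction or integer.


MSE = (1/4) * ((17-16)^2=1 + (24-20)^2=16 + (12-3)^2=81 + (5-8)^2=9). Sum = 107. MSE = 107/4.

107/4


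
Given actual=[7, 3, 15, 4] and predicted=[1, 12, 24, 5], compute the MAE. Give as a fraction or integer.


MAE = (1/4) * (|7-1|=6 + |3-12|=9 + |15-24|=9 + |4-5|=1). Sum = 25. MAE = 25/4.

25/4


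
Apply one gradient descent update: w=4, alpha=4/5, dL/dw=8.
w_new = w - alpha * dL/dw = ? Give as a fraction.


w_new = 4 - 4/5 * 8 = 4 - 32/5 = -12/5.

-12/5


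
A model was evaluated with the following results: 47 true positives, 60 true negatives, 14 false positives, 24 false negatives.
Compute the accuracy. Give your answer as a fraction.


Accuracy = (TP + TN) / (TP + TN + FP + FN) = (47 + 60) / 145 = 107/145.

107/145


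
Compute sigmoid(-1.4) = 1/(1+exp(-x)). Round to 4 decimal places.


sigma(-1.4) = 1/(1+e^(1.4)) = 1/(1+4.055200) = 1/5.055200 = 0.1978.

0.1978


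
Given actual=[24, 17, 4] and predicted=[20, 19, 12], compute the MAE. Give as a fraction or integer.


MAE = (1/3) * (|24-20|=4 + |17-19|=2 + |4-12|=8). Sum = 14. MAE = 14/3.

14/3


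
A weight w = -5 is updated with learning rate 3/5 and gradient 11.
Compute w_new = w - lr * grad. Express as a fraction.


w_new = -5 - 3/5 * 11 = -5 - 33/5 = -58/5.

-58/5


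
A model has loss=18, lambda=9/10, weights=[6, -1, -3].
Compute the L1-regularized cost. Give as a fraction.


L1 norm = sum(|w|) = 10. J = 18 + 9/10 * 10 = 27.

27


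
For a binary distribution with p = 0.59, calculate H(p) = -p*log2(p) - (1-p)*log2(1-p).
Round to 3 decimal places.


H = -0.59*log2(0.59) - 0.41*log2(0.41) = 0.977.

0.977


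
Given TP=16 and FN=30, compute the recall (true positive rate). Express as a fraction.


Recall = TP / (TP + FN) = 16 / 46 = 8/23.

8/23


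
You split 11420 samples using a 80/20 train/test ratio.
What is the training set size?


Test set = 11420 * 20% = 2284. Training set = 11420 - 2284 = 9136.

9136


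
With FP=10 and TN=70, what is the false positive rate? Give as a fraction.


FPR = FP / (FP + TN) = 10 / 80 = 1/8.

1/8


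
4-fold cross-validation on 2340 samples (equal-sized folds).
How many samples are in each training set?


Each validation fold has 2340/4 = 585 samples. Training set = 2340 - 585 = 1755.

1755


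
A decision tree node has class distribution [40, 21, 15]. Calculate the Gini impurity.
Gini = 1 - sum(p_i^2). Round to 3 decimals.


Total = 76. Proportions: 40/76, 21/76, 15/76. sum(p_i^2) = 0.3923. Gini = 1 - 0.3923 = 0.6077, which rounds to 0.608.

0.608


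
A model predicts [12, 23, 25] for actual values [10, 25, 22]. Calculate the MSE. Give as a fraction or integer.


MSE = (1/3) * ((10-12)^2=4 + (25-23)^2=4 + (22-25)^2=9). Sum = 17. MSE = 17/3.

17/3


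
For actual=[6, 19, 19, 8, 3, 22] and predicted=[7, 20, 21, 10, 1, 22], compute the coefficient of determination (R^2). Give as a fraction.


Mean(y) = 77/6. SS_res = 14. SS_tot = 1961/6. R^2 = 1 - 14/(1961/6) = 1877/1961.

1877/1961


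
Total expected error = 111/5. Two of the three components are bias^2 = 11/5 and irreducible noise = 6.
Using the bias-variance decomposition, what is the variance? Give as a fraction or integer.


Total error = bias^2 + variance + irreducible noise. So variance = 111/5 - 11/5 - 6 = 14.

14


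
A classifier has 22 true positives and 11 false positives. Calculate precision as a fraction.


Precision = TP / (TP + FP) = 22 / 33 = 2/3.

2/3


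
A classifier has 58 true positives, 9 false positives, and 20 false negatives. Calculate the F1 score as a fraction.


Precision = 58/67 = 58/67. Recall = 58/78 = 29/39. F1 = 2*P*R/(P+R) = 4/5.

4/5


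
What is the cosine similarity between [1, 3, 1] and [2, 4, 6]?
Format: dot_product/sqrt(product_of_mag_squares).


dot = 20. |a|^2 = 11, |b|^2 = 56. cos = 20/sqrt(616).

20/sqrt(616)


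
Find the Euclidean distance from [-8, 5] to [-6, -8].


d = sqrt(sum of squared differences). (-8--6)^2=4, (5--8)^2=169. Sum = 173.

sqrt(173)


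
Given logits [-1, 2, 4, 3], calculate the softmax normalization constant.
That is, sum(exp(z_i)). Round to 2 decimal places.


Denom = e^-1=0.3679 + e^2=7.3891 + e^4=54.5982 + e^3=20.0855. Sum = 82.4407, which rounds to 82.44.

82.44


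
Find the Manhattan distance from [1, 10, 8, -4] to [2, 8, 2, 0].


d = sum of absolute differences: |1-2|=1 + |10-8|=2 + |8-2|=6 + |-4-0|=4 = 13.

13


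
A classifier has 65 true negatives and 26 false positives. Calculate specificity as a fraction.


Specificity = TN / (TN + FP) = 65 / 91 = 5/7.

5/7


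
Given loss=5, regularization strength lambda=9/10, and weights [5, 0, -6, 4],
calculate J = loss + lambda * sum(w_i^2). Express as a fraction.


L2 sq norm = sum(w^2) = 77. J = 5 + 9/10 * 77 = 743/10.

743/10


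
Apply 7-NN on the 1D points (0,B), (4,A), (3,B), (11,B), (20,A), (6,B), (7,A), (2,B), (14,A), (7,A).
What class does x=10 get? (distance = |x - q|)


Distances: |0-10|=10, |4-10|=6, |3-10|=7, |11-10|=1, |20-10|=10, |6-10|=4, |7-10|=3, |2-10|=8, |14-10|=4, |7-10|=3. 7 nearest: (11,B), (7,A), (7,A), (14,A), (6,B), (4,A), (3,B). Counts: {'B': 3, 'A': 4}. Majority class: A.

A


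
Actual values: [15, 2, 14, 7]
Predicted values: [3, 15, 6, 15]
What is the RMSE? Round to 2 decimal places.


MSE = 110.2500. RMSE = sqrt(110.2500) = 10.50.

10.50


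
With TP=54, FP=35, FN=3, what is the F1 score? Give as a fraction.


Precision = 54/89 = 54/89. Recall = 54/57 = 18/19. F1 = 2*P*R/(P+R) = 54/73.

54/73


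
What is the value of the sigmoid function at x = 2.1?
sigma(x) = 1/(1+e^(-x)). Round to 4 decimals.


sigma(2.1) = 1/(1+e^(-2.1)) = 1/(1+0.122456) = 1/1.122456 = 0.8909.

0.8909


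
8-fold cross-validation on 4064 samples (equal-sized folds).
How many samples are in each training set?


Each validation fold has 4064/8 = 508 samples. Training set = 4064 - 508 = 3556.

3556


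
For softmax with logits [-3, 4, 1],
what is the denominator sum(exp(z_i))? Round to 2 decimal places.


Denom = e^-3=0.0498 + e^4=54.5982 + e^1=2.7183. Sum = 57.3663, which rounds to 57.37.

57.37


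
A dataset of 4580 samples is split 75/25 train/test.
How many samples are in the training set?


Test set = 4580 * 25% = 1145. Training set = 4580 - 1145 = 3435.

3435


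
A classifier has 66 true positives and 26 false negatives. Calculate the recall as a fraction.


Recall = TP / (TP + FN) = 66 / 92 = 33/46.

33/46


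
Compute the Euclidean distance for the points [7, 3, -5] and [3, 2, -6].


d = sqrt(sum of squared differences). (7-3)^2=16, (3-2)^2=1, (-5--6)^2=1. Sum = 18.

sqrt(18)


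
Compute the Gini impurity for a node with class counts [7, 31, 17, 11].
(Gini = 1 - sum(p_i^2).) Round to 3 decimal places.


Total = 66. Proportions: 7/66, 31/66, 17/66, 11/66. sum(p_i^2) = 0.3260. Gini = 1 - 0.3260 = 0.6740, which rounds to 0.674.

0.674


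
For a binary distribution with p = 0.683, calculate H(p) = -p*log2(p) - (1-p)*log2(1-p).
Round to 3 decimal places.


H = -0.683*log2(0.683) - 0.317*log2(0.317) = 0.901.

0.901


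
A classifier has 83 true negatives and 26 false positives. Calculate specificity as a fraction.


Specificity = TN / (TN + FP) = 83 / 109 = 83/109.

83/109


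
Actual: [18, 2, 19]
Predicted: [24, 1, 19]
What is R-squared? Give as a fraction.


Mean(y) = 13. SS_res = 37. SS_tot = 182. R^2 = 1 - 37/(182) = 145/182.

145/182


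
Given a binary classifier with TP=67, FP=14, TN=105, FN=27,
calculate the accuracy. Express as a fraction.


Accuracy = (TP + TN) / (TP + TN + FP + FN) = (67 + 105) / 213 = 172/213.

172/213


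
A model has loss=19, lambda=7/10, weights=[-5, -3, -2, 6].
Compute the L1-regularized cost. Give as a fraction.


L1 norm = sum(|w|) = 16. J = 19 + 7/10 * 16 = 151/5.

151/5


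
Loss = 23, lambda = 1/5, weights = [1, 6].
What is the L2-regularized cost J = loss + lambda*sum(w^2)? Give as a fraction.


L2 sq norm = sum(w^2) = 37. J = 23 + 1/5 * 37 = 152/5.

152/5


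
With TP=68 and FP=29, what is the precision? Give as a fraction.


Precision = TP / (TP + FP) = 68 / 97 = 68/97.

68/97


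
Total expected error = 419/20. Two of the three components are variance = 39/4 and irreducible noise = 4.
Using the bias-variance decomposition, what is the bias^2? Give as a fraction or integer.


Total error = bias^2 + variance + irreducible noise. So bias^2 = 419/20 - 39/4 - 4 = 36/5.

36/5


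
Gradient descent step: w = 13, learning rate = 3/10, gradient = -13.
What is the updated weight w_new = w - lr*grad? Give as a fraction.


w_new = 13 - 3/10 * -13 = 13 - -39/10 = 169/10.

169/10


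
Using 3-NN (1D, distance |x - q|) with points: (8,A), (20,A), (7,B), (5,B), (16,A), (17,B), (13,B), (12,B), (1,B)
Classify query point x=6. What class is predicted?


Distances: |8-6|=2, |20-6|=14, |7-6|=1, |5-6|=1, |16-6|=10, |17-6|=11, |13-6|=7, |12-6|=6, |1-6|=5. 3 nearest: (7,B), (5,B), (8,A). Counts: {'B': 2, 'A': 1}. Majority class: B.

B


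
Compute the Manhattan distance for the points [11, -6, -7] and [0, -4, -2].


d = sum of absolute differences: |11-0|=11 + |-6--4|=2 + |-7--2|=5 = 18.

18


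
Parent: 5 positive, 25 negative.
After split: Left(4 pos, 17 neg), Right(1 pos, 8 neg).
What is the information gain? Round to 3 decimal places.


H(parent) = 0.6500. H(left) = 0.7025, H(right) = 0.5033. Weighted = (21/30)*0.7025 + (9/30)*0.5033 = 0.6427. IG = 0.6500 - 0.6427 = 0.0073, which rounds to 0.007.

0.007


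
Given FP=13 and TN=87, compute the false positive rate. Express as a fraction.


FPR = FP / (FP + TN) = 13 / 100 = 13/100.

13/100


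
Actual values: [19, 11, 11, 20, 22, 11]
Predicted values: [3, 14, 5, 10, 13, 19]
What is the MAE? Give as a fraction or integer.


MAE = (1/6) * (|19-3|=16 + |11-14|=3 + |11-5|=6 + |20-10|=10 + |22-13|=9 + |11-19|=8). Sum = 52. MAE = 26/3.

26/3


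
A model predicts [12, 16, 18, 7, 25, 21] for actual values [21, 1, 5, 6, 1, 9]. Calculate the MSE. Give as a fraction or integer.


MSE = (1/6) * ((21-12)^2=81 + (1-16)^2=225 + (5-18)^2=169 + (6-7)^2=1 + (1-25)^2=576 + (9-21)^2=144). Sum = 1196. MSE = 598/3.

598/3


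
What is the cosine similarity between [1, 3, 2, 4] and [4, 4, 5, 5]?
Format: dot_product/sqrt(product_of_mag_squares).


dot = 46. |a|^2 = 30, |b|^2 = 82. cos = 46/sqrt(2460).

46/sqrt(2460)


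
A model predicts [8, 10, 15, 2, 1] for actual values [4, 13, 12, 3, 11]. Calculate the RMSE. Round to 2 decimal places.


MSE = 27.0000. RMSE = sqrt(27.0000) = 5.20.

5.20


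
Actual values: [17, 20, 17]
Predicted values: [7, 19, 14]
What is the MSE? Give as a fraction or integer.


MSE = (1/3) * ((17-7)^2=100 + (20-19)^2=1 + (17-14)^2=9). Sum = 110. MSE = 110/3.

110/3


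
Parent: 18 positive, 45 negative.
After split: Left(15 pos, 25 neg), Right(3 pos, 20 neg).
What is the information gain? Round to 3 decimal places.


H(parent) = 0.8631. H(left) = 0.9544, H(right) = 0.5586. Weighted = (40/63)*0.9544 + (23/63)*0.5586 = 0.8099. IG = 0.8631 - 0.8099 = 0.0532, which rounds to 0.053.

0.053


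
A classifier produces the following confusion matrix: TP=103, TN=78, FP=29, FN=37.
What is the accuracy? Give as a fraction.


Accuracy = (TP + TN) / (TP + TN + FP + FN) = (103 + 78) / 247 = 181/247.

181/247


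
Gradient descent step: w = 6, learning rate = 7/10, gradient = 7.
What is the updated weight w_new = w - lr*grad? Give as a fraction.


w_new = 6 - 7/10 * 7 = 6 - 49/10 = 11/10.

11/10


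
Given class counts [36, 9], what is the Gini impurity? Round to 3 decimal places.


Total = 45. Proportions: 36/45, 9/45. sum(p_i^2) = 0.6800. Gini = 1 - 0.6800 = 0.3200, which rounds to 0.320.

0.320


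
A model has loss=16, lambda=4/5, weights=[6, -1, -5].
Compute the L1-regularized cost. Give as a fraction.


L1 norm = sum(|w|) = 12. J = 16 + 4/5 * 12 = 128/5.

128/5


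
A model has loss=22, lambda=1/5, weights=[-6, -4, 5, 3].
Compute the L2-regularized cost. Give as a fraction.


L2 sq norm = sum(w^2) = 86. J = 22 + 1/5 * 86 = 196/5.

196/5


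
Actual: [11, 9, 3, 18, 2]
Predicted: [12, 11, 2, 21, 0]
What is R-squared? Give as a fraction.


Mean(y) = 43/5. SS_res = 19. SS_tot = 846/5. R^2 = 1 - 19/(846/5) = 751/846.

751/846


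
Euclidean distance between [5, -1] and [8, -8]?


d = sqrt(sum of squared differences). (5-8)^2=9, (-1--8)^2=49. Sum = 58.

sqrt(58)


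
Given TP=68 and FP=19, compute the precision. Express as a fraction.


Precision = TP / (TP + FP) = 68 / 87 = 68/87.

68/87


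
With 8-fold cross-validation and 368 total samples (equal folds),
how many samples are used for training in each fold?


Each validation fold has 368/8 = 46 samples. Training set = 368 - 46 = 322.

322


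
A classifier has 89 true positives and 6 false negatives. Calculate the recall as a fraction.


Recall = TP / (TP + FN) = 89 / 95 = 89/95.

89/95


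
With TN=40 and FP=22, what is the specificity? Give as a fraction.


Specificity = TN / (TN + FP) = 40 / 62 = 20/31.

20/31


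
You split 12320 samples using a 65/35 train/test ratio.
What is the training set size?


Test set = 12320 * 35% = 4312. Training set = 12320 - 4312 = 8008.

8008


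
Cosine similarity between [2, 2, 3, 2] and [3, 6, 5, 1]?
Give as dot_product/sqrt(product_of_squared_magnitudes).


dot = 35. |a|^2 = 21, |b|^2 = 71. cos = 35/sqrt(1491).

35/sqrt(1491)


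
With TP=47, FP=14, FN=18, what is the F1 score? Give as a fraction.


Precision = 47/61 = 47/61. Recall = 47/65 = 47/65. F1 = 2*P*R/(P+R) = 47/63.

47/63


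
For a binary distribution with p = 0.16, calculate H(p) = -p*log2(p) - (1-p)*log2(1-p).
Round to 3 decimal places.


H = -0.16*log2(0.16) - 0.84*log2(0.84) = 0.634.

0.634


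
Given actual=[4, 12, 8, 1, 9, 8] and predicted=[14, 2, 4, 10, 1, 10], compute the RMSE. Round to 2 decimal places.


MSE = 60.8333. RMSE = sqrt(60.8333) = 7.80.

7.80


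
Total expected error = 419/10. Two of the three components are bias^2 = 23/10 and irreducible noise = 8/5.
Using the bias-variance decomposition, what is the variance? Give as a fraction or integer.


Total error = bias^2 + variance + irreducible noise. So variance = 419/10 - 23/10 - 8/5 = 38.

38


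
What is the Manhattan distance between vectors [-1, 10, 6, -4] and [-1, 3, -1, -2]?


d = sum of absolute differences: |-1--1|=0 + |10-3|=7 + |6--1|=7 + |-4--2|=2 = 16.

16


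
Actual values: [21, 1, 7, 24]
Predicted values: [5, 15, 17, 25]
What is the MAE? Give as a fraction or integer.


MAE = (1/4) * (|21-5|=16 + |1-15|=14 + |7-17|=10 + |24-25|=1). Sum = 41. MAE = 41/4.

41/4


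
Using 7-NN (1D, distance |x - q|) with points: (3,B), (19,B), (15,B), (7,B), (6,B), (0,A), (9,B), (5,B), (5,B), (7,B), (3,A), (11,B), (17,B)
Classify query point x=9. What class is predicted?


Distances: |3-9|=6, |19-9|=10, |15-9|=6, |7-9|=2, |6-9|=3, |0-9|=9, |9-9|=0, |5-9|=4, |5-9|=4, |7-9|=2, |3-9|=6, |11-9|=2, |17-9|=8. 7 nearest: (9,B), (7,B), (7,B), (11,B), (6,B), (5,B), (5,B). Counts: {'B': 7}. Majority class: B.

B


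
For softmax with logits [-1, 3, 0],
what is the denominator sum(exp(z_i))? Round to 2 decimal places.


Denom = e^-1=0.3679 + e^3=20.0855 + e^0=1.0000. Sum = 21.4534, which rounds to 21.45.

21.45


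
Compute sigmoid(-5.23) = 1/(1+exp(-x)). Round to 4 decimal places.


sigma(-5.23) = 1/(1+e^(5.23)) = 1/(1+186.792804) = 1/187.792804 = 0.0053.

0.0053


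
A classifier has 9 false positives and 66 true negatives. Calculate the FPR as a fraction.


FPR = FP / (FP + TN) = 9 / 75 = 3/25.

3/25


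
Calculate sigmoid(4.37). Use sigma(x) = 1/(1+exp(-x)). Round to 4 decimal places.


sigma(4.37) = 1/(1+e^(-4.37)) = 1/(1+0.012651) = 1/1.012651 = 0.9875.

0.9875


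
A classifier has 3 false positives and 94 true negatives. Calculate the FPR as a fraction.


FPR = FP / (FP + TN) = 3 / 97 = 3/97.

3/97


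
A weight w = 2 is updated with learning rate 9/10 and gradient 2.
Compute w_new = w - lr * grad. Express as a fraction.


w_new = 2 - 9/10 * 2 = 2 - 9/5 = 1/5.

1/5


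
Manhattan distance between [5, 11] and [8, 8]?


d = sum of absolute differences: |5-8|=3 + |11-8|=3 = 6.

6


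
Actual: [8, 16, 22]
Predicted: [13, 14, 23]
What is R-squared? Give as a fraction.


Mean(y) = 46/3. SS_res = 30. SS_tot = 296/3. R^2 = 1 - 30/(296/3) = 103/148.

103/148


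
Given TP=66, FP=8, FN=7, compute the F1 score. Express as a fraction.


Precision = 66/74 = 33/37. Recall = 66/73 = 66/73. F1 = 2*P*R/(P+R) = 44/49.

44/49


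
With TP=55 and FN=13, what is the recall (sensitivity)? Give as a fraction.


Recall = TP / (TP + FN) = 55 / 68 = 55/68.

55/68


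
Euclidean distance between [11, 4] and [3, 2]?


d = sqrt(sum of squared differences). (11-3)^2=64, (4-2)^2=4. Sum = 68.

sqrt(68)


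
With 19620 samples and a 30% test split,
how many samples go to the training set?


Test set = 19620 * 30% = 5886. Training set = 19620 - 5886 = 13734.

13734


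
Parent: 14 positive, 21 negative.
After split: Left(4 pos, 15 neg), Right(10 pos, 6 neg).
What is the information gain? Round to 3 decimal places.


H(parent) = 0.9710. H(left) = 0.7425, H(right) = 0.9544. Weighted = (19/35)*0.7425 + (16/35)*0.9544 = 0.8394. IG = 0.9710 - 0.8394 = 0.1316, which rounds to 0.132.

0.132


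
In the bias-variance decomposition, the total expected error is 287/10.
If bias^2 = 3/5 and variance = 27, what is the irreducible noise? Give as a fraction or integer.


Total error = bias^2 + variance + irreducible noise. So irreducible noise = 287/10 - 3/5 - 27 = 11/10.

11/10


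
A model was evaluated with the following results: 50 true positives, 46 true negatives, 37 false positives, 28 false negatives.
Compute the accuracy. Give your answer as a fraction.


Accuracy = (TP + TN) / (TP + TN + FP + FN) = (50 + 46) / 161 = 96/161.

96/161


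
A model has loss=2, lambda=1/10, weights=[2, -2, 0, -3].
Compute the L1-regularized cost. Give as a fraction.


L1 norm = sum(|w|) = 7. J = 2 + 1/10 * 7 = 27/10.

27/10


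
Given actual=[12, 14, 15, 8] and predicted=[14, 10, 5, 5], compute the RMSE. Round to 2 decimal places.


MSE = 32.2500. RMSE = sqrt(32.2500) = 5.68.

5.68


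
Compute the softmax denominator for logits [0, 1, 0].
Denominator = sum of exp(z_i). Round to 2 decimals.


Denom = e^0=1.0000 + e^1=2.7183 + e^0=1.0000. Sum = 4.7183, which rounds to 4.72.

4.72


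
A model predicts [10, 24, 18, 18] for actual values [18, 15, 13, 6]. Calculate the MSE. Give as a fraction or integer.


MSE = (1/4) * ((18-10)^2=64 + (15-24)^2=81 + (13-18)^2=25 + (6-18)^2=144). Sum = 314. MSE = 157/2.

157/2


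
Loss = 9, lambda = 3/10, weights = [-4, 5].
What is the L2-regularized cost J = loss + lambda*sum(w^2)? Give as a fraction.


L2 sq norm = sum(w^2) = 41. J = 9 + 3/10 * 41 = 213/10.

213/10


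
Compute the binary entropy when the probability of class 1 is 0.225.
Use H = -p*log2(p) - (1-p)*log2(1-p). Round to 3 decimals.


H = -0.225*log2(0.225) - 0.775*log2(0.775) = 0.769.

0.769


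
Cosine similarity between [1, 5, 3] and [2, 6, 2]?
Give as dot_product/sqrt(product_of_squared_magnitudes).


dot = 38. |a|^2 = 35, |b|^2 = 44. cos = 38/sqrt(1540).

38/sqrt(1540)


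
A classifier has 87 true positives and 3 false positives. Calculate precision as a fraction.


Precision = TP / (TP + FP) = 87 / 90 = 29/30.

29/30


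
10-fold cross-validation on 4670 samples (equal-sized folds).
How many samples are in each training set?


Each validation fold has 4670/10 = 467 samples. Training set = 4670 - 467 = 4203.

4203


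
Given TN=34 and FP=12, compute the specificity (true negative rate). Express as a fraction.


Specificity = TN / (TN + FP) = 34 / 46 = 17/23.

17/23


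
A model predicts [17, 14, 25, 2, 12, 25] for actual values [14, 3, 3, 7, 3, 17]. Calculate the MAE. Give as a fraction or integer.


MAE = (1/6) * (|14-17|=3 + |3-14|=11 + |3-25|=22 + |7-2|=5 + |3-12|=9 + |17-25|=8). Sum = 58. MAE = 29/3.

29/3


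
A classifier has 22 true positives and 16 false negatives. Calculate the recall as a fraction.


Recall = TP / (TP + FN) = 22 / 38 = 11/19.

11/19


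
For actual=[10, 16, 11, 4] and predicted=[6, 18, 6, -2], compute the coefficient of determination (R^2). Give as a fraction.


Mean(y) = 41/4. SS_res = 81. SS_tot = 291/4. R^2 = 1 - 81/(291/4) = -11/97.

-11/97


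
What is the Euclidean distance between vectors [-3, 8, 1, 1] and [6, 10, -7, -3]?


d = sqrt(sum of squared differences). (-3-6)^2=81, (8-10)^2=4, (1--7)^2=64, (1--3)^2=16. Sum = 165.

sqrt(165)


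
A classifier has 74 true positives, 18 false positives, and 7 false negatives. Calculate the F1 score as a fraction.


Precision = 74/92 = 37/46. Recall = 74/81 = 74/81. F1 = 2*P*R/(P+R) = 148/173.

148/173


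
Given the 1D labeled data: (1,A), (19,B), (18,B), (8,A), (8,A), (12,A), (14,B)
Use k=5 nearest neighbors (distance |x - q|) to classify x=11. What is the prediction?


Distances: |1-11|=10, |19-11|=8, |18-11|=7, |8-11|=3, |8-11|=3, |12-11|=1, |14-11|=3. 5 nearest: (12,A), (8,A), (8,A), (14,B), (18,B). Counts: {'A': 3, 'B': 2}. Majority class: A.

A


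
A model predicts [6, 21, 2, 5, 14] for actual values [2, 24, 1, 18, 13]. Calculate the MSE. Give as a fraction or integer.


MSE = (1/5) * ((2-6)^2=16 + (24-21)^2=9 + (1-2)^2=1 + (18-5)^2=169 + (13-14)^2=1). Sum = 196. MSE = 196/5.

196/5


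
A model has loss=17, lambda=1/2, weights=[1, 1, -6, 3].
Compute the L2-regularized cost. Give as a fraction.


L2 sq norm = sum(w^2) = 47. J = 17 + 1/2 * 47 = 81/2.

81/2


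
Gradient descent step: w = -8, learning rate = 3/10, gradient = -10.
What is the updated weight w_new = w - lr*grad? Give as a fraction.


w_new = -8 - 3/10 * -10 = -8 - -3 = -5.

-5


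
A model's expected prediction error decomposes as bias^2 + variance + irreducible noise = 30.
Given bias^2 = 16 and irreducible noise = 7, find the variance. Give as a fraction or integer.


Total error = bias^2 + variance + irreducible noise. So variance = 30 - 16 - 7 = 7.

7
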